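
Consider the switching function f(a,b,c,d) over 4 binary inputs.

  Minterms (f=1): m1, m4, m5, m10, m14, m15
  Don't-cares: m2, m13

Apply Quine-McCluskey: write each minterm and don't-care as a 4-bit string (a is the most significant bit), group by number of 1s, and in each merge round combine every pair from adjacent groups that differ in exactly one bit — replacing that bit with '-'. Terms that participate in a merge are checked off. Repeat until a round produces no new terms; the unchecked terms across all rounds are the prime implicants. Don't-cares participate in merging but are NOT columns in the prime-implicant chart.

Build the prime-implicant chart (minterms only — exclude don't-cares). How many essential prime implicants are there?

2

[col 0] 0001*, 0010*, 0100*, 0101*, 1010*, 1101*, 1110*, 1111*
[col 1] -010, -101, 0-01, 010-, 1-10, 11-1, 111-
Prime implicants: -010, -101, 0-01, 010-, 1-10, 11-1, 111-
PI chart (minterm → PIs covering it):
  1 | 0-01  (sole → essential)
  4 | 010-  (sole → essential)
  5 | -101,0-01,010-
  10 | -010,1-10
  14 | 1-10,111-
  15 | 11-1,111-
Essential prime implicants: 0-01, 010-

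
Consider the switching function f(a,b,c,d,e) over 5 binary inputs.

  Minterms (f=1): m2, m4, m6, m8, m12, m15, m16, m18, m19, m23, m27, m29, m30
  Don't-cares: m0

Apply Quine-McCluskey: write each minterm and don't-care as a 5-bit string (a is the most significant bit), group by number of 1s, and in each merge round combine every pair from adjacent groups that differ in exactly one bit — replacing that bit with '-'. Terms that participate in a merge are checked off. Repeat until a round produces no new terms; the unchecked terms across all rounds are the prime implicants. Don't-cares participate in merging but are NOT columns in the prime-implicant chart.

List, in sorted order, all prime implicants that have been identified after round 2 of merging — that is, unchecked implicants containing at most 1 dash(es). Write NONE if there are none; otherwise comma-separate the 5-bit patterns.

01111, 1-011, 10-11, 1001-, 11101, 11110

Round 0: 00000✓ 00010✓ 00100✓ 00110✓ 01000✓ 01100✓ 01111 10000✓ 10010✓ 10011✓ 10111✓ 11011✓ 11101 11110
Round 1: -0000✓ -0010✓ 0-000✓ 0-100✓ 00-00✓ 00-10✓ 000-0✓ 001-0✓ 01-00✓ 1-011 10-11 100-0✓ 1001-
Round 2: -00-0 0--00 00--0
PIs = {-00-0, 0--00, 00--0, 01111, 1-011, 10-11, 1001-, 11101, 11110}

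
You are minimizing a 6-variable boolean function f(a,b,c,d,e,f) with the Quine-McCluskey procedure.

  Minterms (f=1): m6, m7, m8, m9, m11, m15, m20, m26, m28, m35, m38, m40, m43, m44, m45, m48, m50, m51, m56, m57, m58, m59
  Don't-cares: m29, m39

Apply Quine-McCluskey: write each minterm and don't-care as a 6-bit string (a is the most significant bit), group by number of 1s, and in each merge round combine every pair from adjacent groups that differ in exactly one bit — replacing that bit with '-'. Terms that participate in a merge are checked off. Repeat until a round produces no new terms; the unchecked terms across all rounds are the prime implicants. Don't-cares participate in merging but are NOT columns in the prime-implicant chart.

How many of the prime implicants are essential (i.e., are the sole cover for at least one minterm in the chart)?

size-2^0 implicants → 000110(✓)  000111(✓)  001000(✓)  001001(✓)  001011(✓)  001111(✓)  010100(✓)  011010(✓)  011100(✓)  011101(✓)  100011(✓)  100110(✓)  100111(✓)  101000(✓)  101011(✓)  101100(✓)  101101(✓)  110000(✓)  110010(✓)  110011(✓)  111000(✓)  111001(✓)  111010(✓)  111011(✓)
size-2^1 implicants → -00110(✓)  -00111(✓)  -01000  -01011  -11010  00-111  00011-(✓)  001-11  0010-1  00100-  01-100  01110-  1-0011(✓)  1-1000  1-1011(✓)  10-011(✓)  100-11  10011-(✓)  101-00  10110-  11-000(✓)  11-010(✓)  11-011(✓)  1100-0(✓)  11001-(✓)  1110-0(✓)  1110-1(✓)  11100-(✓)  11101-(✓)
size-2^2 implicants → -0011-  1--011  11-0-0  11-01-  1110--
Unchecked terms (primes): -0011-, -01000, -01011, -11010, 00-111, 001-11, 0010-1, 00100-, 01-100, 01110-, 1--011, 1-1000, 100-11, 101-00, 10110-, 11-0-0, 11-01-, 1110--
Minterm coverage:
  m6 ⊆ -0011- [E]
  m7 ⊆ -0011-,00-111
  m8 ⊆ -01000,00100-
  m9 ⊆ 0010-1,00100-
  m11 ⊆ -01011,001-11,0010-1
  m15 ⊆ 00-111,001-11
  m20 ⊆ 01-100 [E]
  m26 ⊆ -11010 [E]
  m28 ⊆ 01-100,01110-
  m35 ⊆ 1--011,100-11
  m38 ⊆ -0011- [E]
  m40 ⊆ -01000,1-1000,101-00
  m43 ⊆ -01011,1--011
  m44 ⊆ 101-00,10110-
  m45 ⊆ 10110- [E]
  m48 ⊆ 11-0-0 [E]
  m50 ⊆ 11-0-0,11-01-
  m51 ⊆ 1--011,11-01-
  m56 ⊆ 1-1000,11-0-0,1110--
  m57 ⊆ 1110-- [E]
  m58 ⊆ -11010,11-0-0,11-01-,1110--
  m59 ⊆ 1--011,11-01-,1110--
E = {-0011-, -11010, 01-100, 10110-, 11-0-0, 1110--}

6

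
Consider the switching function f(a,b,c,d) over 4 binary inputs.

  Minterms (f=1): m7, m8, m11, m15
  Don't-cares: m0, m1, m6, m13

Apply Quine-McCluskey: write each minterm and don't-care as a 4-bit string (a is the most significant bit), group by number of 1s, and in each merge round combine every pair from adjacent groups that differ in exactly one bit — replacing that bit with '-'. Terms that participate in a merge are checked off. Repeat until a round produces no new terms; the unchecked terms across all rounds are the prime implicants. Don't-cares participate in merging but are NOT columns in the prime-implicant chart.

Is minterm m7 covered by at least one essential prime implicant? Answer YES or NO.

size-2^0 implicants → 0000(✓)  0001(✓)  0110(✓)  0111(✓)  1000(✓)  1011(✓)  1101(✓)  1111(✓)
size-2^1 implicants → -000  -111  000-  011-  1-11  11-1
Unchecked terms (primes): -000, -111, 000-, 011-, 1-11, 11-1
Minterm coverage:
  m7 ⊆ -111,011-
  m8 ⊆ -000 [E]
  m11 ⊆ 1-11 [E]
  m15 ⊆ -111,1-11,11-1
E = {-000, 1-11}

NO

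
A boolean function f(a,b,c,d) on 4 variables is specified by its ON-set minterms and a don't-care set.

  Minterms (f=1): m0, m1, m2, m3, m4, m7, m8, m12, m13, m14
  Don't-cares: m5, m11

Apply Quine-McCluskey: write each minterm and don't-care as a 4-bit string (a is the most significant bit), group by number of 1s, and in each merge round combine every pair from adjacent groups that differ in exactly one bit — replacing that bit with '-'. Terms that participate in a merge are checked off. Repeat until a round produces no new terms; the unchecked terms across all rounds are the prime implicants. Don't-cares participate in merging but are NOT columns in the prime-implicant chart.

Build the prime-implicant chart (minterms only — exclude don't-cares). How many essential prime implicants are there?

[col 0] 0000*, 0001*, 0010*, 0011*, 0100*, 0101*, 0111*, 1000*, 1011*, 1100*, 1101*, 1110*
[col 1] -000*, -011, -100*, -101*, 0-00*, 0-01*, 0-11*, 00-0*, 00-1*, 000-*, 001-*, 01-1*, 010-*, 1-00*, 11-0, 110-*
[col 2] --00, -10-, 0--1, 0-0-, 00--
Prime implicants: --00, -011, -10-, 0--1, 0-0-, 00--, 11-0
PI chart (minterm → PIs covering it):
  0 | --00,0-0-,00--
  1 | 0--1,0-0-,00--
  2 | 00--  (sole → essential)
  3 | -011,0--1,00--
  4 | --00,-10-,0-0-
  7 | 0--1  (sole → essential)
  8 | --00  (sole → essential)
  12 | --00,-10-,11-0
  13 | -10-  (sole → essential)
  14 | 11-0  (sole → essential)
Essential prime implicants: --00, -10-, 0--1, 00--, 11-0

5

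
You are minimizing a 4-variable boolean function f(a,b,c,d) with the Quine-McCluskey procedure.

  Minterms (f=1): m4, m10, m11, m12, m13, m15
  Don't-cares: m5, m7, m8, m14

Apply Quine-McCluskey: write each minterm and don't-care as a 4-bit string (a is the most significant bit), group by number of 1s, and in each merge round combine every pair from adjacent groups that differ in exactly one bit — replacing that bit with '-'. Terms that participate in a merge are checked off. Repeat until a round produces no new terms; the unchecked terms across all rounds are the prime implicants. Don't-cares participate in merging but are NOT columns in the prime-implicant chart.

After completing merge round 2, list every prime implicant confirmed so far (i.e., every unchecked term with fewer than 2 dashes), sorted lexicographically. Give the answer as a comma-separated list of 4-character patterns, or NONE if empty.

size-2^0 implicants → 0100(✓)  0101(✓)  0111(✓)  1000(✓)  1010(✓)  1011(✓)  1100(✓)  1101(✓)  1110(✓)  1111(✓)
size-2^1 implicants → -100(✓)  -101(✓)  -111(✓)  01-1(✓)  010-(✓)  1-00(✓)  1-10(✓)  1-11(✓)  10-0(✓)  101-(✓)  11-0(✓)  11-1(✓)  110-(✓)  111-(✓)
size-2^2 implicants → -1-1  -10-  1--0  1-1-  11--
Unchecked terms (primes): -1-1, -10-, 1--0, 1-1-, 11--

NONE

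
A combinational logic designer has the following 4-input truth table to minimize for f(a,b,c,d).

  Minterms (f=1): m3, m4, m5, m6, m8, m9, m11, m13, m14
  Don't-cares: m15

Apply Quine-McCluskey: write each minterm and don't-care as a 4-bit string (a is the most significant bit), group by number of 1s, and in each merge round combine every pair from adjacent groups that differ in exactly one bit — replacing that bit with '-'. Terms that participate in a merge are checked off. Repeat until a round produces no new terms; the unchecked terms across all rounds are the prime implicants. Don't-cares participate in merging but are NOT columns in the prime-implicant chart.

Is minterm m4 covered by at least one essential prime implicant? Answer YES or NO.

NO

Round 0: 0011✓ 0100✓ 0101✓ 0110✓ 1000✓ 1001✓ 1011✓ 1101✓ 1110✓ 1111✓
Round 1: -011 -101 -110 01-0 010- 1-01✓ 1-11✓ 10-1✓ 100- 11-1✓ 111-
Round 2: 1--1
PIs = {-011, -101, -110, 01-0, 010-, 1--1, 100-, 111-}
Coverage chart:
  m3: -011 ←essential
  m4: 01-0,010-
  m5: -101,010-
  m6: -110,01-0
  m8: 100- ←essential
  m9: 1--1,100-
  m11: -011,1--1
  m13: -101,1--1
  m14: -110,111-
Essential: -011, 100-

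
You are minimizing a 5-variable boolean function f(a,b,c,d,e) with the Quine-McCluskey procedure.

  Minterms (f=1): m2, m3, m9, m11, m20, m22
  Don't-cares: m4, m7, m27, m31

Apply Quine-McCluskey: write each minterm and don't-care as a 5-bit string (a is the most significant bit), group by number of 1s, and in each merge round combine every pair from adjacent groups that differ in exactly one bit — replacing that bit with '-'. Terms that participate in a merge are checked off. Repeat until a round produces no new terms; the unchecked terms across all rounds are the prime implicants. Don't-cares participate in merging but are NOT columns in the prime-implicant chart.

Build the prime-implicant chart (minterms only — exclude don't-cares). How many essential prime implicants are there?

Round 0: 00010✓ 00011✓ 00100✓ 00111✓ 01001✓ 01011✓ 10100✓ 10110✓ 11011✓ 11111✓
Round 1: -0100 -1011 0-011 00-11 0001- 010-1 101-0 11-11
PIs = {-0100, -1011, 0-011, 00-11, 0001-, 010-1, 101-0, 11-11}
Coverage chart:
  m2: 0001- ←essential
  m3: 0-011,00-11,0001-
  m9: 010-1 ←essential
  m11: -1011,0-011,010-1
  m20: -0100,101-0
  m22: 101-0 ←essential
Essential: 0001-, 010-1, 101-0

3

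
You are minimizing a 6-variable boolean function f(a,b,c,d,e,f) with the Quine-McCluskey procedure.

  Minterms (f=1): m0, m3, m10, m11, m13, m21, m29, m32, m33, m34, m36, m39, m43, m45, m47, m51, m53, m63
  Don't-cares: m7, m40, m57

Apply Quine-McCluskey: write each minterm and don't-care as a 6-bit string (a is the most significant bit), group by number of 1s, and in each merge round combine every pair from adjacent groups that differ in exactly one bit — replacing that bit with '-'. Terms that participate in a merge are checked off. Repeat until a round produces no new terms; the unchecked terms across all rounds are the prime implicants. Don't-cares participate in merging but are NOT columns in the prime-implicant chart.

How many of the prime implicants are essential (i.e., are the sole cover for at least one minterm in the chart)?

size-2^0 implicants → 000000(✓)  000011(✓)  000111(✓)  001010(✓)  001011(✓)  001101(✓)  010101(✓)  011101(✓)  100000(✓)  100001(✓)  100010(✓)  100100(✓)  100111(✓)  101000(✓)  101011(✓)  101101(✓)  101111(✓)  110011  110101(✓)  111001  111111(✓)
size-2^1 implicants → -00000  -00111  -01011  -01101  -10101  0-1101  00-011  000-11  00101-  01-101  1-1111  10-000  10-111  100-00  1000-0  10000-  101-11  1011-1
Unchecked terms (primes): -00000, -00111, -01011, -01101, -10101, 0-1101, 00-011, 000-11, 00101-, 01-101, 1-1111, 10-000, 10-111, 100-00, 1000-0, 10000-, 101-11, 1011-1, 110011, 111001
Minterm coverage:
  m0 ⊆ -00000 [E]
  m3 ⊆ 00-011,000-11
  m10 ⊆ 00101- [E]
  m11 ⊆ -01011,00-011,00101-
  m13 ⊆ -01101,0-1101
  m21 ⊆ -10101,01-101
  m29 ⊆ 0-1101,01-101
  m32 ⊆ -00000,10-000,100-00,1000-0,10000-
  m33 ⊆ 10000- [E]
  m34 ⊆ 1000-0 [E]
  m36 ⊆ 100-00 [E]
  m39 ⊆ -00111,10-111
  m43 ⊆ -01011,101-11
  m45 ⊆ -01101,1011-1
  m47 ⊆ 1-1111,10-111,101-11,1011-1
  m51 ⊆ 110011 [E]
  m53 ⊆ -10101 [E]
  m63 ⊆ 1-1111 [E]
E = {-00000, -10101, 00101-, 1-1111, 100-00, 1000-0, 10000-, 110011}

8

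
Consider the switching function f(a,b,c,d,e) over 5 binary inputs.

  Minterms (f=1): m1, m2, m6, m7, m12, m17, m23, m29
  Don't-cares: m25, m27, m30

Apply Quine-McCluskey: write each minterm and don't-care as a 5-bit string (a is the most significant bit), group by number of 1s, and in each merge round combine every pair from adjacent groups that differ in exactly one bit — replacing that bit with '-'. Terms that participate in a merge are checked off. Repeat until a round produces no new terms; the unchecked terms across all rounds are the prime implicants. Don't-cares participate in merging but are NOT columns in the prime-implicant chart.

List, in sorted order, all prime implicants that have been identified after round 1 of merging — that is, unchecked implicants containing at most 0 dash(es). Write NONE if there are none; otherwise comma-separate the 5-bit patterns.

01100, 11110

[col 0] 00001*, 00010*, 00110*, 00111*, 01100, 10001*, 10111*, 11001*, 11011*, 11101*, 11110
[col 1] -0001, -0111, 00-10, 0011-, 1-001, 11-01, 110-1
Prime implicants: -0001, -0111, 00-10, 0011-, 01100, 1-001, 11-01, 110-1, 11110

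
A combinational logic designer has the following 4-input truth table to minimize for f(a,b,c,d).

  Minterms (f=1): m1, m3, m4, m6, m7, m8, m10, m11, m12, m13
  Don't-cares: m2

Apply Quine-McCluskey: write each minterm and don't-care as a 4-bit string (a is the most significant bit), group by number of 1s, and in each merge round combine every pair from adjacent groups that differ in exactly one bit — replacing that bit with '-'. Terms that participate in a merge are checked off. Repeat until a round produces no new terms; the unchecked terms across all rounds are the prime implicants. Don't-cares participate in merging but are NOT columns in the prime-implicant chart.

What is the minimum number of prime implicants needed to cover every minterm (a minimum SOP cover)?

6

[col 0] 0001*, 0010*, 0011*, 0100*, 0110*, 0111*, 1000*, 1010*, 1011*, 1100*, 1101*
[col 1] -010*, -011*, -100, 0-10*, 0-11*, 00-1, 001-*, 01-0, 011-*, 1-00, 10-0, 101-*, 110-
[col 2] -01-, 0-1-
Prime implicants: -01-, -100, 0-1-, 00-1, 01-0, 1-00, 10-0, 110-
PI chart (minterm → PIs covering it):
  1 | 00-1  (sole → essential)
  3 | -01-,0-1-,00-1
  4 | -100,01-0
  6 | 0-1-,01-0
  7 | 0-1-  (sole → essential)
  8 | 1-00,10-0
  10 | -01-,10-0
  11 | -01-  (sole → essential)
  12 | -100,1-00,110-
  13 | 110-  (sole → essential)
Essential prime implicants: -01-, 0-1-, 00-1, 110-
Petrick residual → -100, 1-00
Minimum SOP uses 6 PIs: b'c + bc'd' + a'c + a'b'd + ac'd' + abc'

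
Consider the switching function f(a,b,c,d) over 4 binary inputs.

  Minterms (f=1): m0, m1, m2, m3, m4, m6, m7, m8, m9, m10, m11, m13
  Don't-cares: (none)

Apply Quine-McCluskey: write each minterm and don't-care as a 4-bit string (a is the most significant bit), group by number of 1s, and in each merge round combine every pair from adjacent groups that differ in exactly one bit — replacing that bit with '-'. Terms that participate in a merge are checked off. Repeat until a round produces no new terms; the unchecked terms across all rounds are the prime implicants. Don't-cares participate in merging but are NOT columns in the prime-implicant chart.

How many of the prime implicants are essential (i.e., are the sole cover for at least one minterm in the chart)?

4

Round 0: 0000✓ 0001✓ 0010✓ 0011✓ 0100✓ 0110✓ 0111✓ 1000✓ 1001✓ 1010✓ 1011✓ 1101✓
Round 1: -000✓ -001✓ -010✓ -011✓ 0-00✓ 0-10✓ 0-11✓ 00-0✓ 00-1✓ 000-✓ 001-✓ 01-0✓ 011-✓ 1-01 10-0✓ 10-1✓ 100-✓ 101-✓
Round 2: -0-0✓ -0-1✓ -00-✓ -01-✓ 0--0 0-1- 00--✓ 10--✓
Round 3: -0--
PIs = {-0--, 0--0, 0-1-, 1-01}
Coverage chart:
  m0: -0--,0--0
  m1: -0-- ←essential
  m2: -0--,0--0,0-1-
  m3: -0--,0-1-
  m4: 0--0 ←essential
  m6: 0--0,0-1-
  m7: 0-1- ←essential
  m8: -0-- ←essential
  m9: -0--,1-01
  m10: -0-- ←essential
  m11: -0-- ←essential
  m13: 1-01 ←essential
Essential: -0--, 0--0, 0-1-, 1-01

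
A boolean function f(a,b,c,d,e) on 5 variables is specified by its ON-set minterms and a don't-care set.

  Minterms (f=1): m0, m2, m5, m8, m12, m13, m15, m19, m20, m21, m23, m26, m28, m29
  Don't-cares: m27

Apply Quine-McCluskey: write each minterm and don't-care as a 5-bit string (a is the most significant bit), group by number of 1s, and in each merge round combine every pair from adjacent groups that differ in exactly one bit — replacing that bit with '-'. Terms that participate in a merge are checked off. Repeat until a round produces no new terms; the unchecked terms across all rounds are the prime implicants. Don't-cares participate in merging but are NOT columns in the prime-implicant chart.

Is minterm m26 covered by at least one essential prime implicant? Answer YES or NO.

YES

size-2^0 implicants → 00000(✓)  00010(✓)  00101(✓)  01000(✓)  01100(✓)  01101(✓)  01111(✓)  10011(✓)  10100(✓)  10101(✓)  10111(✓)  11010(✓)  11011(✓)  11100(✓)  11101(✓)
size-2^1 implicants → -0101(✓)  -1100(✓)  -1101(✓)  0-000  0-101(✓)  000-0  01-00  011-1  0110-(✓)  1-011  1-100(✓)  1-101(✓)  10-11  101-1  1010-(✓)  1101-  1110-(✓)
size-2^2 implicants → --101  -110-  1-10-
Unchecked terms (primes): --101, -110-, 0-000, 000-0, 01-00, 011-1, 1-011, 1-10-, 10-11, 101-1, 1101-
Minterm coverage:
  m0 ⊆ 0-000,000-0
  m2 ⊆ 000-0 [E]
  m5 ⊆ --101 [E]
  m8 ⊆ 0-000,01-00
  m12 ⊆ -110-,01-00
  m13 ⊆ --101,-110-,011-1
  m15 ⊆ 011-1 [E]
  m19 ⊆ 1-011,10-11
  m20 ⊆ 1-10- [E]
  m21 ⊆ --101,1-10-,101-1
  m23 ⊆ 10-11,101-1
  m26 ⊆ 1101- [E]
  m28 ⊆ -110-,1-10-
  m29 ⊆ --101,-110-,1-10-
E = {--101, 000-0, 011-1, 1-10-, 1101-}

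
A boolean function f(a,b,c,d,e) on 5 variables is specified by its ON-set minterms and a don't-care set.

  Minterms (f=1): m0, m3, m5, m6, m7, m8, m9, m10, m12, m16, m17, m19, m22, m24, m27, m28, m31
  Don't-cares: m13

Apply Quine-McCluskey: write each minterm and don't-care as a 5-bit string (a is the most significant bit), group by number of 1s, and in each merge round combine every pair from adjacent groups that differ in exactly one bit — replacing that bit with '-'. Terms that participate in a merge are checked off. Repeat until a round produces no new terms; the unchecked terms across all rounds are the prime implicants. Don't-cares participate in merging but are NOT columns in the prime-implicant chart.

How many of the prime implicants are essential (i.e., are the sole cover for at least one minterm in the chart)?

6

size-2^0 implicants → 00000(✓)  00011(✓)  00101(✓)  00110(✓)  00111(✓)  01000(✓)  01001(✓)  01010(✓)  01100(✓)  01101(✓)  10000(✓)  10001(✓)  10011(✓)  10110(✓)  11000(✓)  11011(✓)  11100(✓)  11111(✓)
size-2^1 implicants → -0000(✓)  -0011  -0110  -1000(✓)  -1100(✓)  0-000(✓)  0-101  00-11  001-1  0011-  01-00(✓)  01-01(✓)  010-0  0100-(✓)  0110-(✓)  1-000(✓)  1-011  100-1  1000-  11-00(✓)  11-11
size-2^2 implicants → --000  -1-00  01-0-
Unchecked terms (primes): --000, -0011, -0110, -1-00, 0-101, 00-11, 001-1, 0011-, 01-0-, 010-0, 1-011, 100-1, 1000-, 11-11
Minterm coverage:
  m0 ⊆ --000 [E]
  m3 ⊆ -0011,00-11
  m5 ⊆ 0-101,001-1
  m6 ⊆ -0110,0011-
  m7 ⊆ 00-11,001-1,0011-
  m8 ⊆ --000,-1-00,01-0-,010-0
  m9 ⊆ 01-0- [E]
  m10 ⊆ 010-0 [E]
  m12 ⊆ -1-00,01-0-
  m16 ⊆ --000,1000-
  m17 ⊆ 100-1,1000-
  m19 ⊆ -0011,1-011,100-1
  m22 ⊆ -0110 [E]
  m24 ⊆ --000,-1-00
  m27 ⊆ 1-011,11-11
  m28 ⊆ -1-00 [E]
  m31 ⊆ 11-11 [E]
E = {--000, -0110, -1-00, 01-0-, 010-0, 11-11}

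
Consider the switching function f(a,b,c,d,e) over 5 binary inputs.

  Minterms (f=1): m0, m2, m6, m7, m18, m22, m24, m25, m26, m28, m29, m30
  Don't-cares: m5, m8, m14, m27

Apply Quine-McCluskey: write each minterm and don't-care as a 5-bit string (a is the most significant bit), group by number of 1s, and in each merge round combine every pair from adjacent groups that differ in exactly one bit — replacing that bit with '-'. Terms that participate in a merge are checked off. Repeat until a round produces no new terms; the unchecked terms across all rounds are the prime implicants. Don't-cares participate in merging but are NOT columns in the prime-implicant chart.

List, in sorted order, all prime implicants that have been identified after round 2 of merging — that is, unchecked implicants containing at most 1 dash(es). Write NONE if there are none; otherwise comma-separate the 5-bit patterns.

size-2^0 implicants → 00000(✓)  00010(✓)  00101(✓)  00110(✓)  00111(✓)  01000(✓)  01110(✓)  10010(✓)  10110(✓)  11000(✓)  11001(✓)  11010(✓)  11011(✓)  11100(✓)  11101(✓)  11110(✓)
size-2^1 implicants → -0010(✓)  -0110(✓)  -1000  -1110(✓)  0-000  0-110(✓)  00-10(✓)  000-0  001-1  0011-  1-010(✓)  1-110(✓)  10-10(✓)  11-00(✓)  11-01(✓)  11-10(✓)  110-0(✓)  110-1(✓)  1100-(✓)  1101-(✓)  111-0(✓)  1110-(✓)
size-2^2 implicants → --110  -0-10  1--10  11--0  11-0-  110--
Unchecked terms (primes): --110, -0-10, -1000, 0-000, 000-0, 001-1, 0011-, 1--10, 11--0, 11-0-, 110--

-1000, 0-000, 000-0, 001-1, 0011-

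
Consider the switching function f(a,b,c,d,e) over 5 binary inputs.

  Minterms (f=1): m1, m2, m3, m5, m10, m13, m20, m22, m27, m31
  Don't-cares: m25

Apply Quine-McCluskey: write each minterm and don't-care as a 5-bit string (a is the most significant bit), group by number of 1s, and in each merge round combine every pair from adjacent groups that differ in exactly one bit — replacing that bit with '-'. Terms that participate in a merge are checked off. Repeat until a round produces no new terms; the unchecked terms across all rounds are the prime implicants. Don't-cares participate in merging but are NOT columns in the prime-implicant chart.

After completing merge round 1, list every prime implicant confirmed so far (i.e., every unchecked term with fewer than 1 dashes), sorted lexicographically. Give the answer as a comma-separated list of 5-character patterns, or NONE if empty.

NONE

size-2^0 implicants → 00001(✓)  00010(✓)  00011(✓)  00101(✓)  01010(✓)  01101(✓)  10100(✓)  10110(✓)  11001(✓)  11011(✓)  11111(✓)
size-2^1 implicants → 0-010  0-101  00-01  000-1  0001-  101-0  11-11  110-1
Unchecked terms (primes): 0-010, 0-101, 00-01, 000-1, 0001-, 101-0, 11-11, 110-1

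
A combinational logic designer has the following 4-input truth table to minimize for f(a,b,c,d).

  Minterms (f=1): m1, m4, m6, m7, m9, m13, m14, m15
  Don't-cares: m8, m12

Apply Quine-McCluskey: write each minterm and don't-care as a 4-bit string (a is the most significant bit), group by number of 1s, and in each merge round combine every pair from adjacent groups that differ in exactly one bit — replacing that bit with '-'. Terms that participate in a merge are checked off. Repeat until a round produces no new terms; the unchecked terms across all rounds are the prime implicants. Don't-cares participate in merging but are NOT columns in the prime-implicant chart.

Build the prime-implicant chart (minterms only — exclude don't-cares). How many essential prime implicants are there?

3

size-2^0 implicants → 0001(✓)  0100(✓)  0110(✓)  0111(✓)  1000(✓)  1001(✓)  1100(✓)  1101(✓)  1110(✓)  1111(✓)
size-2^1 implicants → -001  -100(✓)  -110(✓)  -111(✓)  01-0(✓)  011-(✓)  1-00(✓)  1-01(✓)  100-(✓)  11-0(✓)  11-1(✓)  110-(✓)  111-(✓)
size-2^2 implicants → -1-0  -11-  1-0-  11--
Unchecked terms (primes): -001, -1-0, -11-, 1-0-, 11--
Minterm coverage:
  m1 ⊆ -001 [E]
  m4 ⊆ -1-0 [E]
  m6 ⊆ -1-0,-11-
  m7 ⊆ -11- [E]
  m9 ⊆ -001,1-0-
  m13 ⊆ 1-0-,11--
  m14 ⊆ -1-0,-11-,11--
  m15 ⊆ -11-,11--
E = {-001, -1-0, -11-}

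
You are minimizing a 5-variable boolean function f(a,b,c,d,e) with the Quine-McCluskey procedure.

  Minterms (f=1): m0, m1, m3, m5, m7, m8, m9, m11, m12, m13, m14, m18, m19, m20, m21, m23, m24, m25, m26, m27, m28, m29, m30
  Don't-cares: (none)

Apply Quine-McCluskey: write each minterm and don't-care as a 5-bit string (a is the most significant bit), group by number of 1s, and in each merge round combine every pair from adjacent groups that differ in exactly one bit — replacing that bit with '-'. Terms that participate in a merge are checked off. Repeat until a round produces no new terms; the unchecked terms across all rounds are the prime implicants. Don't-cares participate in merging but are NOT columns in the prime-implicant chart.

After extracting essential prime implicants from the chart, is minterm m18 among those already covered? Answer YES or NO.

YES

[col 0] 00000*, 00001*, 00011*, 00101*, 00111*, 01000*, 01001*, 01011*, 01100*, 01101*, 01110*, 10010*, 10011*, 10100*, 10101*, 10111*, 11000*, 11001*, 11010*, 11011*, 11100*, 11101*, 11110*
[col 1] -0011*, -0101*, -0111*, -1000*, -1001*, -1011*, -1100*, -1101*, -1110*, 0-000*, 0-001*, 0-011*, 0-101*, 00-01*, 00-11*, 000-1*, 0000-*, 001-1*, 01-00*, 01-01*, 010-1*, 0100-*, 011-0*, 0110-*, 1-010*, 1-011*, 1-100*, 1-101*, 10-11*, 1001-*, 101-1*, 1010-*, 11-00*, 11-01*, 11-10*, 110-0*, 110-1*, 1100-*, 1101-*, 111-0*, 1110-*
[col 2] --011, --101, -0-11, -01-1, -1-00*, -1-01*, -10-1, -100-*, -11-0, -110-*, 0--01, 0-0-1, 0-00-, 00--1, 01-0-*, 1-01-, 1-10-, 11--0, 11-0-*, 110--
[col 3] -1-0-
Prime implicants: --011, --101, -0-11, -01-1, -1-0-, -10-1, -11-0, 0--01, 0-0-1, 0-00-, 00--1, 1-01-, 1-10-, 11--0, 110--
PI chart (minterm → PIs covering it):
  0 | 0-00-  (sole → essential)
  1 | 0--01,0-0-1,0-00-,00--1
  3 | --011,-0-11,0-0-1,00--1
  5 | --101,-01-1,0--01,00--1
  7 | -0-11,-01-1,00--1
  8 | -1-0-,0-00-
  9 | -1-0-,-10-1,0--01,0-0-1,0-00-
  11 | --011,-10-1,0-0-1
  12 | -1-0-,-11-0
  13 | --101,-1-0-,0--01
  14 | -11-0  (sole → essential)
  18 | 1-01-  (sole → essential)
  19 | --011,-0-11,1-01-
  20 | 1-10-  (sole → essential)
  21 | --101,-01-1,1-10-
  23 | -0-11,-01-1
  24 | -1-0-,11--0,110--
  25 | -1-0-,-10-1,110--
  26 | 1-01-,11--0,110--
  27 | --011,-10-1,1-01-,110--
  28 | -1-0-,-11-0,1-10-,11--0
  29 | --101,-1-0-,1-10-
  30 | -11-0,11--0
Essential prime implicants: -11-0, 0-00-, 1-01-, 1-10-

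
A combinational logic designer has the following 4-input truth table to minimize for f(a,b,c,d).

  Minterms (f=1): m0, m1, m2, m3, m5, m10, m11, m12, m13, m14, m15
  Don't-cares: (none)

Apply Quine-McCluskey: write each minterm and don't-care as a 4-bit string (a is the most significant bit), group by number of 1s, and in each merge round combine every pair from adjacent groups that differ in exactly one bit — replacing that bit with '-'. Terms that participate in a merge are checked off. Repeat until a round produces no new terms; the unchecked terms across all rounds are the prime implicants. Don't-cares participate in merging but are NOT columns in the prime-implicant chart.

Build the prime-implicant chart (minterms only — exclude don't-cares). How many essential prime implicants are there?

2

Round 0: 0000✓ 0001✓ 0010✓ 0011✓ 0101✓ 1010✓ 1011✓ 1100✓ 1101✓ 1110✓ 1111✓
Round 1: -010✓ -011✓ -101 0-01 00-0✓ 00-1✓ 000-✓ 001-✓ 1-10✓ 1-11✓ 101-✓ 11-0✓ 11-1✓ 110-✓ 111-✓
Round 2: -01- 00-- 1-1- 11--
PIs = {-01-, -101, 0-01, 00--, 1-1-, 11--}
Coverage chart:
  m0: 00-- ←essential
  m1: 0-01,00--
  m2: -01-,00--
  m3: -01-,00--
  m5: -101,0-01
  m10: -01-,1-1-
  m11: -01-,1-1-
  m12: 11-- ←essential
  m13: -101,11--
  m14: 1-1-,11--
  m15: 1-1-,11--
Essential: 00--, 11--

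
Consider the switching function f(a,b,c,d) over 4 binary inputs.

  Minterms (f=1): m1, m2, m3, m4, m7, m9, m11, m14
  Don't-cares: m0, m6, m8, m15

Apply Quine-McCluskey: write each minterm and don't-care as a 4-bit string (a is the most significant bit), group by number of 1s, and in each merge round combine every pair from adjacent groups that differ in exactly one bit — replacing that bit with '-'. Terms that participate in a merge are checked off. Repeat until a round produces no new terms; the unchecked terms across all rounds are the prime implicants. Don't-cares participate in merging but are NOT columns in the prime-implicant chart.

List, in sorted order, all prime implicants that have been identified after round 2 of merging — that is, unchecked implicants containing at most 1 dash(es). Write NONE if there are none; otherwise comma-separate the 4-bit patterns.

NONE

size-2^0 implicants → 0000(✓)  0001(✓)  0010(✓)  0011(✓)  0100(✓)  0110(✓)  0111(✓)  1000(✓)  1001(✓)  1011(✓)  1110(✓)  1111(✓)
size-2^1 implicants → -000(✓)  -001(✓)  -011(✓)  -110(✓)  -111(✓)  0-00(✓)  0-10(✓)  0-11(✓)  00-0(✓)  00-1(✓)  000-(✓)  001-(✓)  01-0(✓)  011-(✓)  1-11(✓)  10-1(✓)  100-(✓)  111-(✓)
size-2^2 implicants → --11  -0-1  -00-  -11-  0--0  0-1-  00--
Unchecked terms (primes): --11, -0-1, -00-, -11-, 0--0, 0-1-, 00--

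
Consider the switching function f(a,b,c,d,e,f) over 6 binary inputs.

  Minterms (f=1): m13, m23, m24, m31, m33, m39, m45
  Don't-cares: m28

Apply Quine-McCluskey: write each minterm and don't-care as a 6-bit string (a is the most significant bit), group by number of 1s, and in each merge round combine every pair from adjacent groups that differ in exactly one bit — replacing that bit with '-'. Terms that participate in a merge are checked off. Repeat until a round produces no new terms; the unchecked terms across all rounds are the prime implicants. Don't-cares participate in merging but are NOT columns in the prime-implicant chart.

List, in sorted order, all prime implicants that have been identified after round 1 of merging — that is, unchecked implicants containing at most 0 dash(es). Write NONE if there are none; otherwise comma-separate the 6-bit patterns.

[col 0] 001101*, 010111*, 011000*, 011100*, 011111*, 100001, 100111, 101101*
[col 1] -01101, 01-111, 011-00
Prime implicants: -01101, 01-111, 011-00, 100001, 100111

100001, 100111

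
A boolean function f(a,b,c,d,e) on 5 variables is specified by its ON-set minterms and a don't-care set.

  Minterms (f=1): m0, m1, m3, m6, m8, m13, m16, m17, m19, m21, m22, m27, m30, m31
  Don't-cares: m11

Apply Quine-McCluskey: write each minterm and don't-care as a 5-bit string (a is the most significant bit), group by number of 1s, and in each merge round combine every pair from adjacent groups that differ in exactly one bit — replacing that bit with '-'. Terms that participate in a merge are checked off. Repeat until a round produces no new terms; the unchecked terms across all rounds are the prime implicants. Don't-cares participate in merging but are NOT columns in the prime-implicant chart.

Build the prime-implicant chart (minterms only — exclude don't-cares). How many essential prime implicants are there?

5

size-2^0 implicants → 00000(✓)  00001(✓)  00011(✓)  00110(✓)  01000(✓)  01011(✓)  01101  10000(✓)  10001(✓)  10011(✓)  10101(✓)  10110(✓)  11011(✓)  11110(✓)  11111(✓)
size-2^1 implicants → -0000(✓)  -0001(✓)  -0011(✓)  -0110  -1011(✓)  0-000  0-011(✓)  000-1(✓)  0000-(✓)  1-011(✓)  1-110  10-01  100-1(✓)  1000-(✓)  11-11  1111-
size-2^2 implicants → --011  -00-1  -000-
Unchecked terms (primes): --011, -00-1, -000-, -0110, 0-000, 01101, 1-110, 10-01, 11-11, 1111-
Minterm coverage:
  m0 ⊆ -000-,0-000
  m1 ⊆ -00-1,-000-
  m3 ⊆ --011,-00-1
  m6 ⊆ -0110 [E]
  m8 ⊆ 0-000 [E]
  m13 ⊆ 01101 [E]
  m16 ⊆ -000- [E]
  m17 ⊆ -00-1,-000-,10-01
  m19 ⊆ --011,-00-1
  m21 ⊆ 10-01 [E]
  m22 ⊆ -0110,1-110
  m27 ⊆ --011,11-11
  m30 ⊆ 1-110,1111-
  m31 ⊆ 11-11,1111-
E = {-000-, -0110, 0-000, 01101, 10-01}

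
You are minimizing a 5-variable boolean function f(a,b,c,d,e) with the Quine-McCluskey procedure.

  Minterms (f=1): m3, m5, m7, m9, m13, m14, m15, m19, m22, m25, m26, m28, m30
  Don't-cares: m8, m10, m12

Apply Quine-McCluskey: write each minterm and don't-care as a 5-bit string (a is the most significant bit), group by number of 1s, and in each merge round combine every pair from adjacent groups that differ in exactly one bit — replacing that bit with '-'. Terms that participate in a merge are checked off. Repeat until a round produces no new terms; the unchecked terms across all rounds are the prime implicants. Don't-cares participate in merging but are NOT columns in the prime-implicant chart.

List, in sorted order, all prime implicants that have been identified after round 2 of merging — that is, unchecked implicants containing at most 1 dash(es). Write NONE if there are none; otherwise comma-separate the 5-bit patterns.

size-2^0 implicants → 00011(✓)  00101(✓)  00111(✓)  01000(✓)  01001(✓)  01010(✓)  01100(✓)  01101(✓)  01110(✓)  01111(✓)  10011(✓)  10110(✓)  11001(✓)  11010(✓)  11100(✓)  11110(✓)
size-2^1 implicants → -0011  -1001  -1010(✓)  -1100(✓)  -1110(✓)  0-101(✓)  0-111(✓)  00-11  001-1(✓)  01-00(✓)  01-01(✓)  01-10(✓)  010-0(✓)  0100-(✓)  011-0(✓)  011-1(✓)  0110-(✓)  0111-(✓)  1-110  11-10(✓)  111-0(✓)
size-2^2 implicants → -1-10  -11-0  0-1-1  01--0  01-0-  011--
Unchecked terms (primes): -0011, -1-10, -1001, -11-0, 0-1-1, 00-11, 01--0, 01-0-, 011--, 1-110

-0011, -1001, 00-11, 1-110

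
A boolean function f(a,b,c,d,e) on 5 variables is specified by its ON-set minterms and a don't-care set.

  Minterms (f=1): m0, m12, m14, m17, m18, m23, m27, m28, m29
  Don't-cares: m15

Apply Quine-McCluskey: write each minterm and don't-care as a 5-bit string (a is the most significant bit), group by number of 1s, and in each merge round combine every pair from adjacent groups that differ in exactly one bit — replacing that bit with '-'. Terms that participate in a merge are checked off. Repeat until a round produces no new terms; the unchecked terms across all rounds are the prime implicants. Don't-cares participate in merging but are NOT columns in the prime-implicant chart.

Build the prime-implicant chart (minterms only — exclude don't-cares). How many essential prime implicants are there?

6

[col 0] 00000, 01100*, 01110*, 01111*, 10001, 10010, 10111, 11011, 11100*, 11101*
[col 1] -1100, 011-0, 0111-, 1110-
Prime implicants: -1100, 00000, 011-0, 0111-, 10001, 10010, 10111, 11011, 1110-
PI chart (minterm → PIs covering it):
  0 | 00000  (sole → essential)
  12 | -1100,011-0
  14 | 011-0,0111-
  17 | 10001  (sole → essential)
  18 | 10010  (sole → essential)
  23 | 10111  (sole → essential)
  27 | 11011  (sole → essential)
  28 | -1100,1110-
  29 | 1110-  (sole → essential)
Essential prime implicants: 00000, 10001, 10010, 10111, 11011, 1110-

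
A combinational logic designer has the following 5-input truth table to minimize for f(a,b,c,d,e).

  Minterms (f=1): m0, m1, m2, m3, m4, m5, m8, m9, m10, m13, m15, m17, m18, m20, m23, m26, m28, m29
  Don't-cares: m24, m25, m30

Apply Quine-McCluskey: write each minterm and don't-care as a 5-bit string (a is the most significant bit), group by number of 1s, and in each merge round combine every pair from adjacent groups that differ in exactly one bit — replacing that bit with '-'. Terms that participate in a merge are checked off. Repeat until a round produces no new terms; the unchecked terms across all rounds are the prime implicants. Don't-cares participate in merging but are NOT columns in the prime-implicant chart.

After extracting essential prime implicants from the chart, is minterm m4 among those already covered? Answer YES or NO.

NO

[col 0] 00000*, 00001*, 00010*, 00011*, 00100*, 00101*, 01000*, 01001*, 01010*, 01101*, 01111*, 10001*, 10010*, 10100*, 10111, 11000*, 11001*, 11010*, 11100*, 11101*, 11110*
[col 1] -0001*, -0010*, -0100, -1000*, -1001*, -1010*, -1101*, 0-000*, 0-001*, 0-010*, 0-101*, 00-00*, 00-01*, 000-0*, 000-1*, 0000-*, 0001-*, 0010-*, 01-01*, 010-0*, 0100-*, 011-1, 1-001*, 1-010*, 1-100, 11-00*, 11-01*, 11-10*, 110-0*, 1100-*, 111-0*, 1110-*
[col 2] --001, --010, -1-01, -10-0, -100-, 0--01, 0-0-0, 0-00-, 00-0-, 000--, 11--0, 11-0-
Prime implicants: --001, --010, -0100, -1-01, -10-0, -100-, 0--01, 0-0-0, 0-00-, 00-0-, 000--, 011-1, 1-100, 10111, 11--0, 11-0-
PI chart (minterm → PIs covering it):
  0 | 0-0-0,0-00-,00-0-,000--
  1 | --001,0--01,0-00-,00-0-,000--
  2 | --010,0-0-0,000--
  3 | 000--  (sole → essential)
  4 | -0100,00-0-
  5 | 0--01,00-0-
  8 | -10-0,-100-,0-0-0,0-00-
  9 | --001,-1-01,-100-,0--01,0-00-
  10 | --010,-10-0,0-0-0
  13 | -1-01,0--01,011-1
  15 | 011-1  (sole → essential)
  17 | --001  (sole → essential)
  18 | --010  (sole → essential)
  20 | -0100,1-100
  23 | 10111  (sole → essential)
  26 | --010,-10-0,11--0
  28 | 1-100,11--0,11-0-
  29 | -1-01,11-0-
Essential prime implicants: --001, --010, 000--, 011-1, 10111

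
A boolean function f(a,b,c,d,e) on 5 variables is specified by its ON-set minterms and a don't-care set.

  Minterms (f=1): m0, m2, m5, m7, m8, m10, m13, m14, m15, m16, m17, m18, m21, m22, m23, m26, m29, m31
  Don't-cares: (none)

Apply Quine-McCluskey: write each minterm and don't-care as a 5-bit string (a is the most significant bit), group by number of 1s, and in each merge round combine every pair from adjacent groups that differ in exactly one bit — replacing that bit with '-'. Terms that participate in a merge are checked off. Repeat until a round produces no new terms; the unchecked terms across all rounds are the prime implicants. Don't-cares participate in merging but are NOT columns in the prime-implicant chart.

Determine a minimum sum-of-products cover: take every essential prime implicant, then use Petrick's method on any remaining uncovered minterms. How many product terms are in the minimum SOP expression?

[col 0] 00000*, 00010*, 00101*, 00111*, 01000*, 01010*, 01101*, 01110*, 01111*, 10000*, 10001*, 10010*, 10101*, 10110*, 10111*, 11010*, 11101*, 11111*
[col 1] -0000*, -0010*, -0101*, -0111*, -1010*, -1101*, -1111*, 0-000*, 0-010*, 0-101*, 0-111*, 000-0*, 001-1*, 01-10, 010-0*, 011-1*, 0111-, 1-010*, 1-101*, 1-111*, 10-01, 10-10, 100-0*, 1000-, 101-1*, 1011-, 111-1*
[col 2] --010, --101*, --111*, -00-0, -01-1*, -11-1*, 0-0-0, 0-1-1*, 1-1-1*
[col 3] --1-1
Prime implicants: --010, --1-1, -00-0, 0-0-0, 01-10, 0111-, 10-01, 10-10, 1000-, 1011-
PI chart (minterm → PIs covering it):
  0 | -00-0,0-0-0
  2 | --010,-00-0,0-0-0
  5 | --1-1  (sole → essential)
  7 | --1-1  (sole → essential)
  8 | 0-0-0  (sole → essential)
  10 | --010,0-0-0,01-10
  13 | --1-1  (sole → essential)
  14 | 01-10,0111-
  15 | --1-1,0111-
  16 | -00-0,1000-
  17 | 10-01,1000-
  18 | --010,-00-0,10-10
  21 | --1-1,10-01
  22 | 10-10,1011-
  23 | --1-1,1011-
  26 | --010  (sole → essential)
  29 | --1-1  (sole → essential)
  31 | --1-1  (sole → essential)
Essential prime implicants: --010, --1-1, 0-0-0
Petrick residual → 01-10, 10-10, 1000-
Minimum SOP uses 6 PIs: c'de' + ce + a'c'e' + a'bde' + ab'de' + ab'c'd'

6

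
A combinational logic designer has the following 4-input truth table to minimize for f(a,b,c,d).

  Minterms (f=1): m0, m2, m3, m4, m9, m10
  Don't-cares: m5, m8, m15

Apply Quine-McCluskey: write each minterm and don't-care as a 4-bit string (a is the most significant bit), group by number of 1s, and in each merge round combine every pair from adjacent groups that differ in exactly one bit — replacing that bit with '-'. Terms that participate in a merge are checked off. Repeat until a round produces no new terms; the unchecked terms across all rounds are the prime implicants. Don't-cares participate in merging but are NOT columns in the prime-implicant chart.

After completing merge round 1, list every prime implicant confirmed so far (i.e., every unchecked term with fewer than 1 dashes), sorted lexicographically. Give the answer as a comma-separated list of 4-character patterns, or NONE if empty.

size-2^0 implicants → 0000(✓)  0010(✓)  0011(✓)  0100(✓)  0101(✓)  1000(✓)  1001(✓)  1010(✓)  1111
size-2^1 implicants → -000(✓)  -010(✓)  0-00  00-0(✓)  001-  010-  10-0(✓)  100-
size-2^2 implicants → -0-0
Unchecked terms (primes): -0-0, 0-00, 001-, 010-, 100-, 1111

1111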